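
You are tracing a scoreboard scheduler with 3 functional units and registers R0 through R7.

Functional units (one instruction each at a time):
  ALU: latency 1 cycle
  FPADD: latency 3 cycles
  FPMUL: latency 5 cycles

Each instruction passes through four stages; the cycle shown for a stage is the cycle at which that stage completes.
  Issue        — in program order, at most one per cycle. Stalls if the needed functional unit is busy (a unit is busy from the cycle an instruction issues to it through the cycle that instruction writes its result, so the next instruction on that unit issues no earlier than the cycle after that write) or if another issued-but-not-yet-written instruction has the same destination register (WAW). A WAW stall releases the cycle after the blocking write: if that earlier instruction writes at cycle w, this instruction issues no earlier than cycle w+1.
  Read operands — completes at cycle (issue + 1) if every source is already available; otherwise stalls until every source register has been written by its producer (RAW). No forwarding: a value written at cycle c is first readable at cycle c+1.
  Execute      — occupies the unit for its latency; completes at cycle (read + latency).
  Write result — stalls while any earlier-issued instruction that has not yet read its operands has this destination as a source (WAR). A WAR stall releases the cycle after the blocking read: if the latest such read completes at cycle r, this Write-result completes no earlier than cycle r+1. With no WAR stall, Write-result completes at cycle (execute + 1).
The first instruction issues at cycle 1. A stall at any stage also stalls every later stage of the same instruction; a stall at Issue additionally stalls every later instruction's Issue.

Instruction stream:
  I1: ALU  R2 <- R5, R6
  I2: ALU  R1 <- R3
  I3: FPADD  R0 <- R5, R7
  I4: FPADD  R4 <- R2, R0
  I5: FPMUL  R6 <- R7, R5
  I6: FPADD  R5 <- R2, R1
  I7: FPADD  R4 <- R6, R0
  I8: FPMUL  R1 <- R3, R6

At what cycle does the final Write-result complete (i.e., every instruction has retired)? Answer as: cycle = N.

I1: IS=1 RO=2 EX=3 WR=4
I2: IS=5 RO=6 EX=7 WR=8  [struct: ALU busy until I1 writes@4]
I3: IS=6 RO=7 EX=10 WR=11
I4: IS=12 RO=13 EX=16 WR=17  [struct: FPADD busy until I3 writes@11]
I5: IS=13 RO=14 EX=19 WR=20
I6: IS=18 RO=19 EX=22 WR=23  [struct: FPADD busy until I4 writes@17]
I7: IS=24 RO=25 EX=28 WR=29  [struct: FPADD busy until I6 writes@23]
I8: IS=25 RO=26 EX=31 WR=32

cycle = 32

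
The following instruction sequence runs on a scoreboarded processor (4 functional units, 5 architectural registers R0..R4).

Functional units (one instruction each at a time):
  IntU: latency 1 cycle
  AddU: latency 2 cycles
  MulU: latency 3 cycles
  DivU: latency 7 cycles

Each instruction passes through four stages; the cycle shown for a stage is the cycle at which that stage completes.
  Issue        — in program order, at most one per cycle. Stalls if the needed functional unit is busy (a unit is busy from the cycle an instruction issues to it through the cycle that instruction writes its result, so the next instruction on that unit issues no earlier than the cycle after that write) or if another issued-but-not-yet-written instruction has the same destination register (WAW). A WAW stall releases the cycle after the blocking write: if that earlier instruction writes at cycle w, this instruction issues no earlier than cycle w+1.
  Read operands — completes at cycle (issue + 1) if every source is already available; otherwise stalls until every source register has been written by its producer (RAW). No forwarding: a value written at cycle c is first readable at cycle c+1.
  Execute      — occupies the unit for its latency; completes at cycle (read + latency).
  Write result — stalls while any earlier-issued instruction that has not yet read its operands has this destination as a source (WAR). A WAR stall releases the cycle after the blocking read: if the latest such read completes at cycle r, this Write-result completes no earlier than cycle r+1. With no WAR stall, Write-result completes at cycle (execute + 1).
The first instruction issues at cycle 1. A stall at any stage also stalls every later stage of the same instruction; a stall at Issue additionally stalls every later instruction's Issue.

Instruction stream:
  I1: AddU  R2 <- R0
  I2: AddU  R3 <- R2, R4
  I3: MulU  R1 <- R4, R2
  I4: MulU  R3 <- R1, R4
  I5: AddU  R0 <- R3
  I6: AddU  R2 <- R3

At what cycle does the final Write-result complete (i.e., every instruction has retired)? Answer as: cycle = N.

  I1 | 1 | 2 | 4 | 5
  I2 | 6 | 7 | 9 | 10   struct: AddU busy until I1 writes@5
  I3 | 7 | 8 | 11 | 12
  I4 | 13 | 14 | 17 | 18   struct: MulU busy until I3 writes@12
  I5 | 14 | 19 | 21 | 22   RAW R3: wait I4 write@18
  I6 | 23 | 24 | 26 | 27   struct: AddU busy until I5 writes@22

cycle = 27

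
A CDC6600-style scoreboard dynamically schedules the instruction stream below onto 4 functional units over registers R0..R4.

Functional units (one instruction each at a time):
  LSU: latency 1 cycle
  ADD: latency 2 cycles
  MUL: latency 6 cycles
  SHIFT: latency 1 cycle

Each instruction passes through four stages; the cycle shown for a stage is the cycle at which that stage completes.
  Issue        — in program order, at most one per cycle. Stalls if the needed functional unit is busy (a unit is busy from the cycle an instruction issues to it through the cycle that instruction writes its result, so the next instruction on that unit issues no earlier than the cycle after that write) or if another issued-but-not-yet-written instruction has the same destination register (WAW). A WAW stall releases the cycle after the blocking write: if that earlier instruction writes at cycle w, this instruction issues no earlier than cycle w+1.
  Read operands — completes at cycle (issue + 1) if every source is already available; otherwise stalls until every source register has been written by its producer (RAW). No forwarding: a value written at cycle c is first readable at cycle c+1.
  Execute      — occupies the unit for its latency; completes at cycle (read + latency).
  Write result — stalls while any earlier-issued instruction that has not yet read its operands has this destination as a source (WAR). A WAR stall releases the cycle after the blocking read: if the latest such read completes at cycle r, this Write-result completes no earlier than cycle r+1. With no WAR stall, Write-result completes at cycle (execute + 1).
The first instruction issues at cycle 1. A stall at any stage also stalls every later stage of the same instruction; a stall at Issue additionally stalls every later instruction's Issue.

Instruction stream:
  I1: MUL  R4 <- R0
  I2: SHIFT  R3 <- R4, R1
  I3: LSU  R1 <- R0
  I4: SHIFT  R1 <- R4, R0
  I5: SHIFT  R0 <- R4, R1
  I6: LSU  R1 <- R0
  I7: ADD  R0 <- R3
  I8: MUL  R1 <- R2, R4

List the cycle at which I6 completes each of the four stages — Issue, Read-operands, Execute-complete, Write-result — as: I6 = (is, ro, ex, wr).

[1] issue I1 (MUL)
[2] I1 read-ops · issue I2 (SHIFT)
[3] issue I3 (LSU)
[4] I3 read-ops
[5] I3 finished on LSU
[8] I1 finished on MUL
[9] I1→R4
[10] I2 read-ops
[11] I2 finished on SHIFT · I3→R1
[12] I2→R3
[13] issue I4 (SHIFT)
[14] I4 read-ops
[15] I4 finished on SHIFT
[16] I4→R1
[17] issue I5 (SHIFT)
[18] I5 read-ops · issue I6 (LSU)
[19] I5 finished on SHIFT
[20] I5→R0
[21] I6 read-ops · issue I7 (ADD)
[22] I6 finished on LSU · I7 read-ops
[23] I6→R1
[24] I7 finished on ADD · issue I8 (MUL)
[25] I7→R0 · I8 read-ops
[31] I8 finished on MUL
[32] I8→R1

I6 = (18, 21, 22, 23)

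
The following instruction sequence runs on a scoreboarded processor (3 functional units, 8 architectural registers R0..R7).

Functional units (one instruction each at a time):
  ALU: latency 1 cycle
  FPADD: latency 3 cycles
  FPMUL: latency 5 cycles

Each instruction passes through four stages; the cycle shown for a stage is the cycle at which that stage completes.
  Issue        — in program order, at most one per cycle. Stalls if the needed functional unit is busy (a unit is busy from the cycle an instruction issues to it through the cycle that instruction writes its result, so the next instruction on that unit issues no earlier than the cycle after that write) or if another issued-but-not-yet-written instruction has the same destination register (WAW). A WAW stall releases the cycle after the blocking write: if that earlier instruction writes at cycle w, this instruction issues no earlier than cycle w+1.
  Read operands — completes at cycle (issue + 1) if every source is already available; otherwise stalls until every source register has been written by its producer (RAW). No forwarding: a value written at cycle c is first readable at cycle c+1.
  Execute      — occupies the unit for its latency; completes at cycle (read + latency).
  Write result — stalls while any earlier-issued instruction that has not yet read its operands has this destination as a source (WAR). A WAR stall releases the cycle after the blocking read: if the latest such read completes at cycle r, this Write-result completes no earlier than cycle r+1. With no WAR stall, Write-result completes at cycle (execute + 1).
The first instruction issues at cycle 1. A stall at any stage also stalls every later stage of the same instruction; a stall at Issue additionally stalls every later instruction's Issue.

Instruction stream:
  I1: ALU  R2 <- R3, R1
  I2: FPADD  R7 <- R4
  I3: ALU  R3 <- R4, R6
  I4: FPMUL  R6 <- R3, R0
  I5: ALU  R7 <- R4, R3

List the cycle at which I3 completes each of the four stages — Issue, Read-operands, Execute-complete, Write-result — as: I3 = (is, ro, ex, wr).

I3 = (5, 6, 7, 8)

[I1] 1/2/3/4
[I2] 2/3/6/7
[I3] 5/6/7/8  (struct: ALU busy until I1 writes@4)
[I4] 6/9/14/15  (RAW R3: wait I3 write@8)
[I5] 9/10/11/12  (struct: ALU busy until I3 writes@8)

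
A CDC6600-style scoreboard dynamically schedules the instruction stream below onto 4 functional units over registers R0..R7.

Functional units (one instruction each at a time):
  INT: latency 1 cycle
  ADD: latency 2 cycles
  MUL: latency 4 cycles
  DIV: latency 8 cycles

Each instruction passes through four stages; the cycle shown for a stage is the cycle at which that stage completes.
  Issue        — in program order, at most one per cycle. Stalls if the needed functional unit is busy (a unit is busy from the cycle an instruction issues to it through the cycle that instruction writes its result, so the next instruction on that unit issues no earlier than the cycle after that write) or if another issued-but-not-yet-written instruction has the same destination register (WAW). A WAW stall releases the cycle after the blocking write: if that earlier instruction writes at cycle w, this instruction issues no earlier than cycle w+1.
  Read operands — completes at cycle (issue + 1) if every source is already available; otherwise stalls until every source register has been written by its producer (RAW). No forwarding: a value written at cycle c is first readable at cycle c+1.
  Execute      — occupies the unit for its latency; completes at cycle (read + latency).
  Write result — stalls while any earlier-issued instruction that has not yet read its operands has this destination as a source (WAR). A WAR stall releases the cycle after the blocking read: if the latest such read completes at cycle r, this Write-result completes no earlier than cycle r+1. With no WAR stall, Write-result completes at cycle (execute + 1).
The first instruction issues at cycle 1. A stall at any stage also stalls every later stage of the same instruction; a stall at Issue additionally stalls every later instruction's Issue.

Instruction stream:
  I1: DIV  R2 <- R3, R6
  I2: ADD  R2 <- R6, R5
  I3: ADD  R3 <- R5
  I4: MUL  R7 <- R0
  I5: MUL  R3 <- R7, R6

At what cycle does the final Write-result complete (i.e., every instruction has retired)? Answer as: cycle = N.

t=1  I1→DIV
t=2  I1 RO
t=10  I1 EX
t=11  I1 WR R2
t=12  I2→ADD
t=13  I2 RO
t=15  I2 EX
t=16  I2 WR R2
t=17  I3→ADD
t=18  I3 RO | I4→MUL
t=19  I4 RO
t=20  I3 EX
t=21  I3 WR R3
t=23  I4 EX
t=24  I4 WR R7
t=25  I5→MUL
t=26  I5 RO
t=30  I5 EX
t=31  I5 WR R3

cycle = 31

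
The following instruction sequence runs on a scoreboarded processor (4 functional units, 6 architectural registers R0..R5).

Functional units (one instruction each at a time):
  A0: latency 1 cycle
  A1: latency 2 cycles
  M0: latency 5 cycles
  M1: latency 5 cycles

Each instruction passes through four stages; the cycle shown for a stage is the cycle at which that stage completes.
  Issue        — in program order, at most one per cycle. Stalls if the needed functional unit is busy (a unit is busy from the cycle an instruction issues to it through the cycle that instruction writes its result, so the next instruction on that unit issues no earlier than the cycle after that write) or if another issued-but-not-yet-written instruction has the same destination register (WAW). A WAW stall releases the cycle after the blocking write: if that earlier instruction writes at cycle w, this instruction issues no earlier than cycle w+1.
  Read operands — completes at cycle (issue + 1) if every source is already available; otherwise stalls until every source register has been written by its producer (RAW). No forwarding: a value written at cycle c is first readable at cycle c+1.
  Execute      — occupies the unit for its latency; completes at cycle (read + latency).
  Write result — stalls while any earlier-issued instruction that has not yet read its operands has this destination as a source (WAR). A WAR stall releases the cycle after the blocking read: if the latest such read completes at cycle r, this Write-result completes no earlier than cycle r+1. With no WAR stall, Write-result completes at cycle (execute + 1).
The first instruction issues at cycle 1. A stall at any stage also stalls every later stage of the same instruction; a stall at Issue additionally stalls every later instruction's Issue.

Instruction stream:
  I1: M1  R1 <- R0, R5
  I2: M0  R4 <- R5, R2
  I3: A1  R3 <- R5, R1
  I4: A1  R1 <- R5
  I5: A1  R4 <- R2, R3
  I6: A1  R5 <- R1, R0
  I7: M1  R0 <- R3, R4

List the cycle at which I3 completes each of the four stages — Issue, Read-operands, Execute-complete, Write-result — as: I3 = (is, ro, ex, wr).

I3 = (3, 9, 11, 12)

t=1  I1 issues→M1
t=2  I1 reads; I2 issues→M0
t=3  I2 reads; I3 issues→A1
t=7  I1 exec-done
t=8  I1 writes R1; I2 exec-done
t=9  I2 writes R4; I3 reads
t=11  I3 exec-done
t=12  I3 writes R3
t=13  I4 issues→A1
t=14  I4 reads
t=16  I4 exec-done
t=17  I4 writes R1
t=18  I5 issues→A1
t=19  I5 reads
t=21  I5 exec-done
t=22  I5 writes R4
t=23  I6 issues→A1
t=24  I6 reads; I7 issues→M1
t=25  I7 reads
t=26  I6 exec-done
t=27  I6 writes R5
t=30  I7 exec-done
t=31  I7 writes R0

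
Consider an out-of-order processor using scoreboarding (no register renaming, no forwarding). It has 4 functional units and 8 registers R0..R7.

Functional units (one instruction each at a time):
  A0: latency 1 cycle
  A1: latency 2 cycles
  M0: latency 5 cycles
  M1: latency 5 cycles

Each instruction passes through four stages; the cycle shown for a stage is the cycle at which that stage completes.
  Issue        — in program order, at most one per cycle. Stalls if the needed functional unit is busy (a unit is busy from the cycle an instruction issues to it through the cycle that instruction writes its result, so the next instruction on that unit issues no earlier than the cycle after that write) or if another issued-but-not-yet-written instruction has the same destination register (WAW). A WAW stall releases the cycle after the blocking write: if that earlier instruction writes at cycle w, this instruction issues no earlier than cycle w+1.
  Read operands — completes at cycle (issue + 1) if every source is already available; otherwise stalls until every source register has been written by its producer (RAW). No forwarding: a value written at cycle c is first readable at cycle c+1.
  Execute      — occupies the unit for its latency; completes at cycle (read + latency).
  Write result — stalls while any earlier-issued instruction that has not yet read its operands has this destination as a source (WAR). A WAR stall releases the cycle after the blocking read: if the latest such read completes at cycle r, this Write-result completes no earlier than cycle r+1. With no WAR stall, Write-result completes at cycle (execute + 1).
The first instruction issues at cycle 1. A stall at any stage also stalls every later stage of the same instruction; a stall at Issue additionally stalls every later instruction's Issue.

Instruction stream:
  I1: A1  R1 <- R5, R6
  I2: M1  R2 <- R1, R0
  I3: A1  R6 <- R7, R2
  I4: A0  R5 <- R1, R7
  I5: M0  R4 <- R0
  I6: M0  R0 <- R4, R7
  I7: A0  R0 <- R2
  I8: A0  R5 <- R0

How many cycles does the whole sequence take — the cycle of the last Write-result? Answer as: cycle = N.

cycle 1: I1 issues→A1
cycle 2: I1 reads | I2 issues→M1
cycle 4: I1 exec-done
cycle 5: I1 writes R1
cycle 6: I2 reads | I3 issues→A1
cycle 7: I4 issues→A0
cycle 8: I4 reads | I5 issues→M0
cycle 9: I4 exec-done | I5 reads
cycle 10: I4 writes R5
cycle 11: I2 exec-done
cycle 12: I2 writes R2
cycle 13: I3 reads
cycle 14: I5 exec-done
cycle 15: I3 exec-done | I5 writes R4
cycle 16: I3 writes R6 | I6 issues→M0
cycle 17: I6 reads
cycle 22: I6 exec-done
cycle 23: I6 writes R0
cycle 24: I7 issues→A0
cycle 25: I7 reads
cycle 26: I7 exec-done
cycle 27: I7 writes R0
cycle 28: I8 issues→A0
cycle 29: I8 reads
cycle 30: I8 exec-done
cycle 31: I8 writes R5

cycle = 31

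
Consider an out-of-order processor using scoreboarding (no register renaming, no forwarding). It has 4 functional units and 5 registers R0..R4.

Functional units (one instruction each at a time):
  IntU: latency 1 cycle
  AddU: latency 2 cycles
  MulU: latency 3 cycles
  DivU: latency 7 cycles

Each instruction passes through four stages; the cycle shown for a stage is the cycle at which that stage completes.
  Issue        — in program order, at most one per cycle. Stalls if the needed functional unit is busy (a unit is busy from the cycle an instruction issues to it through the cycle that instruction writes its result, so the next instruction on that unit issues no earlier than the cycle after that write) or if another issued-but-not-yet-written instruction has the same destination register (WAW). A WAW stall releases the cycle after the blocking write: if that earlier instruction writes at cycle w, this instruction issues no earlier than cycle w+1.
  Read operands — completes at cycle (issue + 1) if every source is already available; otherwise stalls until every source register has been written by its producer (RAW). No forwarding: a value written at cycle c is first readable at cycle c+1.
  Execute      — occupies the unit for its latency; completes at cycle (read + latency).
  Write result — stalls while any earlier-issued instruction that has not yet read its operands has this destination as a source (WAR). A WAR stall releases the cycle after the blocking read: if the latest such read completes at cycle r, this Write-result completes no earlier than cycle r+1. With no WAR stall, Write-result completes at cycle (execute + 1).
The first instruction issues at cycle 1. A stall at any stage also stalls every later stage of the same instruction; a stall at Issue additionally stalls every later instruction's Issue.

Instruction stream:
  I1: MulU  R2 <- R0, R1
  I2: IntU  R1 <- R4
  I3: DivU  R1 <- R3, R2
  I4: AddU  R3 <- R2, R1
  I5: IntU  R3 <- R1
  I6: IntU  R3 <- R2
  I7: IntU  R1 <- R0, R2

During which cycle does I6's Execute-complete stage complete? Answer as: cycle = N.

[1] I1 issues→MulU
[2] I1 reads · I2 issues→IntU
[3] I2 reads
[4] I2 exec-done
[5] I1 exec-done · I2 writes R1
[6] I1 writes R2 · I3 issues→DivU
[7] I3 reads · I4 issues→AddU
[14] I3 exec-done
[15] I3 writes R1
[16] I4 reads
[18] I4 exec-done
[19] I4 writes R3
[20] I5 issues→IntU
[21] I5 reads
[22] I5 exec-done
[23] I5 writes R3
[24] I6 issues→IntU
[25] I6 reads
[26] I6 exec-done
[27] I6 writes R3
[28] I7 issues→IntU
[29] I7 reads
[30] I7 exec-done
[31] I7 writes R1

cycle = 26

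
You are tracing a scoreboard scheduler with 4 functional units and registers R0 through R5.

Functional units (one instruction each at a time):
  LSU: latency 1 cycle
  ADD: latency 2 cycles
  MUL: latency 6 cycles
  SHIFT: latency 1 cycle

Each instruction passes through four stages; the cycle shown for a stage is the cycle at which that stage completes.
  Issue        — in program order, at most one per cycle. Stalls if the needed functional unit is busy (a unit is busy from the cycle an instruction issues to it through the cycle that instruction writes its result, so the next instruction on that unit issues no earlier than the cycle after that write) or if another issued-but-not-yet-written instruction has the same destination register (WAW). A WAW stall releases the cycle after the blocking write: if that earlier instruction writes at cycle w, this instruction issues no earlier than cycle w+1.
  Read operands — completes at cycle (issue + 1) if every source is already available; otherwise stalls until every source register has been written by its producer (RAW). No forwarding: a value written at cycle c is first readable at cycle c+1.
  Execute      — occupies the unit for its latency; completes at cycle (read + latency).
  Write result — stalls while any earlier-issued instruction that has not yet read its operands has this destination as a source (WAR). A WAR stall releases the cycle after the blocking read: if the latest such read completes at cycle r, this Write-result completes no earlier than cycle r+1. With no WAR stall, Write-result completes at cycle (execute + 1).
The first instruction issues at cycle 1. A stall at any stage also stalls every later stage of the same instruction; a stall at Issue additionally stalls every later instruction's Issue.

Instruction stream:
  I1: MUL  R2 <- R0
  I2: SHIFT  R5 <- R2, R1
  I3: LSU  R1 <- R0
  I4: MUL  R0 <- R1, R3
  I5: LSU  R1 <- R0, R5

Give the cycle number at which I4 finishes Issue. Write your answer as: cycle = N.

cycle = 10

[1] I1 issues→MUL
[2] I1 reads, I2 issues→SHIFT
[3] I3 issues→LSU
[4] I3 reads
[5] I3 exec-done
[8] I1 exec-done
[9] I1 writes R2
[10] I2 reads, I4 issues→MUL
[11] I2 exec-done, I3 writes R1
[12] I2 writes R5, I4 reads, I5 issues→LSU
[18] I4 exec-done
[19] I4 writes R0
[20] I5 reads
[21] I5 exec-done
[22] I5 writes R1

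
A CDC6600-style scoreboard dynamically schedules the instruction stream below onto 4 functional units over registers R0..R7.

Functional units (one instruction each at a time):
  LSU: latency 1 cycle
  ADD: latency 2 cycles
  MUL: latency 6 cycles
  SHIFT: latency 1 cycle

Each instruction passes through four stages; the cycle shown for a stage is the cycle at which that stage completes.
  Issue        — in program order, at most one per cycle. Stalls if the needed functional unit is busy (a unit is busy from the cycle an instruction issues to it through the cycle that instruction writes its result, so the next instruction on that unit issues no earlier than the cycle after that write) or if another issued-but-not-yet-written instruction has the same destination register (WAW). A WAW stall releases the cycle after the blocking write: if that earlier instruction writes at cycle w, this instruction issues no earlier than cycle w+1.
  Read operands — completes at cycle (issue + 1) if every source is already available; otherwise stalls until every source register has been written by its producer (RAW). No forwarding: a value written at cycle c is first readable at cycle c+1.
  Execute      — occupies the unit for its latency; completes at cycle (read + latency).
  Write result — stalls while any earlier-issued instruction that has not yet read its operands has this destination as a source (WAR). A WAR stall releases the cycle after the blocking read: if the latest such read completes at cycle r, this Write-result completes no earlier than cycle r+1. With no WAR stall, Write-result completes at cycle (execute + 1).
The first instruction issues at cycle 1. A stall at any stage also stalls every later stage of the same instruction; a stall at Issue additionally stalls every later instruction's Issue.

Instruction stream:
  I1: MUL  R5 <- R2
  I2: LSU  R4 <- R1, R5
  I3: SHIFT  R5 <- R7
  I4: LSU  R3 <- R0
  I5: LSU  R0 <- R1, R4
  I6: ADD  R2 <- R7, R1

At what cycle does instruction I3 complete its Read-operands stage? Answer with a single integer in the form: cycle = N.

cycle = 11

cycle 1: issue I1 (MUL)
cycle 2: I1 read-ops | issue I2 (LSU)
cycle 8: I1 finished on MUL
cycle 9: I1→R5
cycle 10: I2 read-ops | issue I3 (SHIFT)
cycle 11: I2 finished on LSU | I3 read-ops
cycle 12: I2→R4 | I3 finished on SHIFT
cycle 13: I3→R5 | issue I4 (LSU)
cycle 14: I4 read-ops
cycle 15: I4 finished on LSU
cycle 16: I4→R3
cycle 17: issue I5 (LSU)
cycle 18: I5 read-ops | issue I6 (ADD)
cycle 19: I5 finished on LSU | I6 read-ops
cycle 20: I5→R0
cycle 21: I6 finished on ADD
cycle 22: I6→R2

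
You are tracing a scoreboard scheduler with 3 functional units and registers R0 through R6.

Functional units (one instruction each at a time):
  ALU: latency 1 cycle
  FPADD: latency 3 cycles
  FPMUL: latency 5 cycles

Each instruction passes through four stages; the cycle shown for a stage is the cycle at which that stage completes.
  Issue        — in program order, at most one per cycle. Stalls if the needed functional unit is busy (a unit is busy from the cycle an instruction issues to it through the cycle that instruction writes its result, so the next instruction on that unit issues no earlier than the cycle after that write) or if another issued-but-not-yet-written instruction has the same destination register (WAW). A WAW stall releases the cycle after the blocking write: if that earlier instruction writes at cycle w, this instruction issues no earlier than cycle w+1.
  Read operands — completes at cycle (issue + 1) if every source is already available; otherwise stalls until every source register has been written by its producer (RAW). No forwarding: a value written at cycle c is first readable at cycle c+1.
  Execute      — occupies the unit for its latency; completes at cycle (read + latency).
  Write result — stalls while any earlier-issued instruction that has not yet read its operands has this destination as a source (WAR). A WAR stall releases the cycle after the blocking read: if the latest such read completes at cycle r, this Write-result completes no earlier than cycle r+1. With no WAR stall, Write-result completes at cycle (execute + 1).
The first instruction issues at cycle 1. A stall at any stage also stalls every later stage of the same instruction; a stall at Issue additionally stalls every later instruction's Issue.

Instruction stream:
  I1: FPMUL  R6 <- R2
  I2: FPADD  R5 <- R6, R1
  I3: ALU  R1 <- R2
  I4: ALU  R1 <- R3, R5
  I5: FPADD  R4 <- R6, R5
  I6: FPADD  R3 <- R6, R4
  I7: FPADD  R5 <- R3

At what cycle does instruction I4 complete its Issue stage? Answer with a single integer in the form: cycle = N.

cycle = 11

I1  is:1  ro:2  ex:7  wr:8
I2  is:2  ro:9  ex:12  wr:13  — RAW R6: wait I1 write@8
I3  is:3  ro:4  ex:5  wr:10  — WAR R1: wait I2 read@9
I4  is:11  ro:14  ex:15  wr:16  — struct: ALU busy until I3 writes@10, RAW R5: wait I2 write@13
I5  is:14  ro:15  ex:18  wr:19  — struct: FPADD busy until I2 writes@13
I6  is:20  ro:21  ex:24  wr:25  — struct: FPADD busy until I5 writes@19
I7  is:26  ro:27  ex:30  wr:31  — struct: FPADD busy until I6 writes@25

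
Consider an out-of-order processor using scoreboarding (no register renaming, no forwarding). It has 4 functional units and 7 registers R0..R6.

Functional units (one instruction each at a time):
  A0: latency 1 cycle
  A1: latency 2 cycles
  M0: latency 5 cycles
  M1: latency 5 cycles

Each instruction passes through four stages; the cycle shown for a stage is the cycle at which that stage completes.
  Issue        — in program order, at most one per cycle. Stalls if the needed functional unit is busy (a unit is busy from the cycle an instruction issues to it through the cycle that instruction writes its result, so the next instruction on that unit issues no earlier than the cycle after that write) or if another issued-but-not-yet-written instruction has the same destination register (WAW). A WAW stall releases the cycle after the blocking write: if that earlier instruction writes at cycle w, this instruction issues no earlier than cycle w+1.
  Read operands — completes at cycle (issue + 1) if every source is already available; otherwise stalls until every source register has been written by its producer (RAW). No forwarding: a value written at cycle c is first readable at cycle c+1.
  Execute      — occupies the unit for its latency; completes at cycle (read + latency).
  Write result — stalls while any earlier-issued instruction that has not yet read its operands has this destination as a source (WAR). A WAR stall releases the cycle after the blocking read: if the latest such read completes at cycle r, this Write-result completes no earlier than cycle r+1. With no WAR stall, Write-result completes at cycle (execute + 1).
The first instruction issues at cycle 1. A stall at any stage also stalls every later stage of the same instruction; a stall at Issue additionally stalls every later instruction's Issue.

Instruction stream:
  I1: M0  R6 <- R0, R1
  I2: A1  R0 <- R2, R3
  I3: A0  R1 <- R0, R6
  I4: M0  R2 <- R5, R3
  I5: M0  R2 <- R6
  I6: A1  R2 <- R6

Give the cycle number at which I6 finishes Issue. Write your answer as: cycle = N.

c1: I1 dispatched to M0
c2: I1 operands ready | I2 dispatched to A1
c3: I2 operands ready | I3 dispatched to A0
c5: I2 complete
c6: R0←I2
c7: I1 complete
c8: R6←I1
c9: I3 operands ready | I4 dispatched to M0
c10: I3 complete | I4 operands ready
c11: R1←I3
c15: I4 complete
c16: R2←I4
c17: I5 dispatched to M0
c18: I5 operands ready
c23: I5 complete
c24: R2←I5
c25: I6 dispatched to A1
c26: I6 operands ready
c28: I6 complete
c29: R2←I6

cycle = 25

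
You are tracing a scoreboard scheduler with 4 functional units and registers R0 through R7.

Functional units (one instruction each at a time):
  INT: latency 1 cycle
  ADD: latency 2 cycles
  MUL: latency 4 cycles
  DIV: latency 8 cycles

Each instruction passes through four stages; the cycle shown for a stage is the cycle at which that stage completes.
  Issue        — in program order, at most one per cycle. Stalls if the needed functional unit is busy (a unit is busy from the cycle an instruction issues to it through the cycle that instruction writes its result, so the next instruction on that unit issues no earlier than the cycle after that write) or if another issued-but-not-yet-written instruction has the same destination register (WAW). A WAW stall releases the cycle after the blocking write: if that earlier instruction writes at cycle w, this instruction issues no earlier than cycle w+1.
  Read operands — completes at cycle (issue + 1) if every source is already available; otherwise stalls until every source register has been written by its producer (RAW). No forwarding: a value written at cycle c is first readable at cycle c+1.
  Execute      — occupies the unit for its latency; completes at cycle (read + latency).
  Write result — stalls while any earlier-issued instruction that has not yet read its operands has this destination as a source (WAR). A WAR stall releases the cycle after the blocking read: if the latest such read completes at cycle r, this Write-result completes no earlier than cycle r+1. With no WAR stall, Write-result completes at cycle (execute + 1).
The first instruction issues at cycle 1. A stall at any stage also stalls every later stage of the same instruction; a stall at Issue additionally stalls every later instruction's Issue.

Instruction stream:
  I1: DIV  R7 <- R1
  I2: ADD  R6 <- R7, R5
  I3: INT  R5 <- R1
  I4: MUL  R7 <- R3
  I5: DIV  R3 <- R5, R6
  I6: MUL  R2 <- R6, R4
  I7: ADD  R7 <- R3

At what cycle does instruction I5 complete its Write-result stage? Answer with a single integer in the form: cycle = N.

cycle = 25

t=1  issue I1 (DIV)
t=2  I1 read-ops, issue I2 (ADD)
t=3  issue I3 (INT)
t=4  I3 read-ops
t=5  I3 finished on INT
t=10  I1 finished on DIV
t=11  I1→R7
t=12  I2 read-ops, issue I4 (MUL)
t=13  I3→R5, I4 read-ops, issue I5 (DIV)
t=14  I2 finished on ADD
t=15  I2→R6
t=16  I5 read-ops
t=17  I4 finished on MUL
t=18  I4→R7
t=19  issue I6 (MUL)
t=20  I6 read-ops, issue I7 (ADD)
t=24  I5 finished on DIV, I6 finished on MUL
t=25  I5→R3, I6→R2
t=26  I7 read-ops
t=28  I7 finished on ADD
t=29  I7→R7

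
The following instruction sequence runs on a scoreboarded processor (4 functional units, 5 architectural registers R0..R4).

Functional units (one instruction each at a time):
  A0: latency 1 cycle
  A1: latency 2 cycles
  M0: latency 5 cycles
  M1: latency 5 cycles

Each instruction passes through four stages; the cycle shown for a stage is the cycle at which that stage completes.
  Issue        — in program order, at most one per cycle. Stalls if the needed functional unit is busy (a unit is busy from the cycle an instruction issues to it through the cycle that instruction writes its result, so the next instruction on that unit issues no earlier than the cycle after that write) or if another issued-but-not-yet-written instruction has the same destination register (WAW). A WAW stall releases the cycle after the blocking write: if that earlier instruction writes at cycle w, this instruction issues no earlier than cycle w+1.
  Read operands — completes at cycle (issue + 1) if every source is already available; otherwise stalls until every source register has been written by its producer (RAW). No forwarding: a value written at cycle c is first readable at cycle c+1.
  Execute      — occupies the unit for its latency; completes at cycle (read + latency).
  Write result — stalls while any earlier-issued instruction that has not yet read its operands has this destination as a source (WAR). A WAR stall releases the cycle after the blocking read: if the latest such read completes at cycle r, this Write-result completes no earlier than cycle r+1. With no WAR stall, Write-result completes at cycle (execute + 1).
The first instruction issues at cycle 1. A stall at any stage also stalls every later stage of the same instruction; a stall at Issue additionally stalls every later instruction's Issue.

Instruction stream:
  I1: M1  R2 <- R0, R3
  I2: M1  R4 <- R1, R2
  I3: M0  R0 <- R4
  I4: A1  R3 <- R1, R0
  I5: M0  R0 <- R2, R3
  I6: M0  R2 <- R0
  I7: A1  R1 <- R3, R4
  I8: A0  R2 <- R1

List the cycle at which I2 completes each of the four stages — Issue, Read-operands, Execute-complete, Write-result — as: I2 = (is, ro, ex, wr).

I2 = (9, 10, 15, 16)

I1  is:1  ro:2  ex:7  wr:8
I2  is:9  ro:10  ex:15  wr:16  — struct: M1 busy until I1 writes@8
I3  is:10  ro:17  ex:22  wr:23  — RAW R4: wait I2 write@16
I4  is:11  ro:24  ex:26  wr:27  — RAW R0: wait I3 write@23
I5  is:24  ro:28  ex:33  wr:34  — struct: M0 busy until I3 writes@23, RAW R3: wait I4 write@27
I6  is:35  ro:36  ex:41  wr:42  — struct: M0 busy until I5 writes@34
I7  is:36  ro:37  ex:39  wr:40
I8  is:43  ro:44  ex:45  wr:46  — WAW R2: wait I6 write@42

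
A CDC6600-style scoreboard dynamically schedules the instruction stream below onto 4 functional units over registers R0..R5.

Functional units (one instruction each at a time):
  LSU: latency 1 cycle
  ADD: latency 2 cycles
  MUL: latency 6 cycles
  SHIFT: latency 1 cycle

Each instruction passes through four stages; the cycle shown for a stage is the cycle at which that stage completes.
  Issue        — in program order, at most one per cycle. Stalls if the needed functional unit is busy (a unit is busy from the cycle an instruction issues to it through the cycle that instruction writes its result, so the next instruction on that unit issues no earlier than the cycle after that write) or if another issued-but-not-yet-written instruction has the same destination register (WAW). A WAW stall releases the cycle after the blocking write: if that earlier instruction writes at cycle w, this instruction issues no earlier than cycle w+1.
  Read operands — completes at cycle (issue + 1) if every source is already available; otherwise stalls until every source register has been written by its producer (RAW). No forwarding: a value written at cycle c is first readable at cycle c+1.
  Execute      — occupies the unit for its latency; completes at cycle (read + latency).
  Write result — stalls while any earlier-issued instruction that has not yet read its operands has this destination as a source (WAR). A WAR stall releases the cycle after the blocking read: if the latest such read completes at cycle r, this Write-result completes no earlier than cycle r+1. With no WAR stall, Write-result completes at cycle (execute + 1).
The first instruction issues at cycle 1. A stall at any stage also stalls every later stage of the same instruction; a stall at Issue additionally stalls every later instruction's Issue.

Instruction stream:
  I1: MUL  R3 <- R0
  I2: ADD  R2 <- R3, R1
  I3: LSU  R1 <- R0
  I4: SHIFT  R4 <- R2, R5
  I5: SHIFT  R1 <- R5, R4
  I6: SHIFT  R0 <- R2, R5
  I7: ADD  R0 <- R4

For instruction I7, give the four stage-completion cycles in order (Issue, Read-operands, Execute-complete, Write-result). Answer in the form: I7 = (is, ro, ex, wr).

I7 = (25, 26, 28, 29)

I1 -> (1, 2, 8, 9)
I2 -> (2, 10, 12, 13)  // RAW R3: wait I1 write@9
I3 -> (3, 4, 5, 11)  // WAR R1: wait I2 read@10
I4 -> (4, 14, 15, 16)  // RAW R2: wait I2 write@13
I5 -> (17, 18, 19, 20)  // struct: SHIFT busy until I4 writes@16
I6 -> (21, 22, 23, 24)  // struct: SHIFT busy until I5 writes@20
I7 -> (25, 26, 28, 29)  // WAW R0: wait I6 write@24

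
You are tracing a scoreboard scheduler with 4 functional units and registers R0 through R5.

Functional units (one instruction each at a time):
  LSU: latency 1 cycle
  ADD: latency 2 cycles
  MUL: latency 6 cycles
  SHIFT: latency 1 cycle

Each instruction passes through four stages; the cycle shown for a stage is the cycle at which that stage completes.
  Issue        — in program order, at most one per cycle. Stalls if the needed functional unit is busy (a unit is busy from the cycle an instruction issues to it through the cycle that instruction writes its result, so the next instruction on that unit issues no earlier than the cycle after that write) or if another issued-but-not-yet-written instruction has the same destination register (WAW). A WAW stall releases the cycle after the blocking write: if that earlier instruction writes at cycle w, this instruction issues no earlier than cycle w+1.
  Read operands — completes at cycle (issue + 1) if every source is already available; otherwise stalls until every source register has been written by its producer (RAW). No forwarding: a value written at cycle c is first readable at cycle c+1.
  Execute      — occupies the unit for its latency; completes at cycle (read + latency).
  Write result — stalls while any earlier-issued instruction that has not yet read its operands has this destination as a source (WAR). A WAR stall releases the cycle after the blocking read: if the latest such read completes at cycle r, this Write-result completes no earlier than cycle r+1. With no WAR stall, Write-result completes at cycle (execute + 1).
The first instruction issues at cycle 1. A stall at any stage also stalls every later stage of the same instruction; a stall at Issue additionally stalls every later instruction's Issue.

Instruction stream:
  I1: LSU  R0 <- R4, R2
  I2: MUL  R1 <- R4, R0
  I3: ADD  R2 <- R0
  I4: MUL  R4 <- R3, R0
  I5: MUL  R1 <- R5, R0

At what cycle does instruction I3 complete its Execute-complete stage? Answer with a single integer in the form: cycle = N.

cycle = 7

c1: issue I1 (LSU)
c2: I1 read-ops · issue I2 (MUL)
c3: I1 finished on LSU · issue I3 (ADD)
c4: I1→R0
c5: I2 read-ops · I3 read-ops
c7: I3 finished on ADD
c8: I3→R2
c11: I2 finished on MUL
c12: I2→R1
c13: issue I4 (MUL)
c14: I4 read-ops
c20: I4 finished on MUL
c21: I4→R4
c22: issue I5 (MUL)
c23: I5 read-ops
c29: I5 finished on MUL
c30: I5→R1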